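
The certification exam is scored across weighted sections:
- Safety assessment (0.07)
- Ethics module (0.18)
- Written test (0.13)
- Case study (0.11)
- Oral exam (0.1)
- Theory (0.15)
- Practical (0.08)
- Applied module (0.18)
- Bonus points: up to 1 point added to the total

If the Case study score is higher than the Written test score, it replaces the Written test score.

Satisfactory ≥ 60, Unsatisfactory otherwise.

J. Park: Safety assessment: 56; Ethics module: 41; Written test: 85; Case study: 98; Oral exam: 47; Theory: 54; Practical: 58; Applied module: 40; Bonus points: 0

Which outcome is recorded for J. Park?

Unsatisfactory

Case study (98) > Written test (85), so Written test counts as 98.
Weighted total:
  Safety assessment 56 × 0.07 = 3.92
  Ethics module 41 × 0.18 = 7.38
  Written test 98 × 0.13 = 12.74
  Case study 98 × 0.11 = 10.78
  Oral exam 47 × 0.1 = 4.7
  Theory 54 × 0.15 = 8.1
  Practical 58 × 0.08 = 4.64
  Applied module 40 × 0.18 = 7.2
Sum = 59.46
Bonus points: 59.46 + 0 = 59.46
59.46 < 60 → Unsatisfactory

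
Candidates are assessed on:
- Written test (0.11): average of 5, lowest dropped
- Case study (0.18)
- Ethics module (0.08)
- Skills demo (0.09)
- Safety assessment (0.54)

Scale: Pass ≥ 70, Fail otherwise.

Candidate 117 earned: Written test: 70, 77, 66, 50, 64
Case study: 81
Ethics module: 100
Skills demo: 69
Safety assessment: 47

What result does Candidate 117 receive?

Fail

Written test: drop 50 → average of remaining 4 = 277/4 = 69.25
Weighted total:
  Written test 69.25 × 0.11 = 7.6175
  Case study 81 × 0.18 = 14.58
  Ethics module 100 × 0.08 = 8
  Skills demo 69 × 0.09 = 6.21
  Safety assessment 47 × 0.54 = 25.38
Sum = 61.7875
61.7875 < 70 → Fail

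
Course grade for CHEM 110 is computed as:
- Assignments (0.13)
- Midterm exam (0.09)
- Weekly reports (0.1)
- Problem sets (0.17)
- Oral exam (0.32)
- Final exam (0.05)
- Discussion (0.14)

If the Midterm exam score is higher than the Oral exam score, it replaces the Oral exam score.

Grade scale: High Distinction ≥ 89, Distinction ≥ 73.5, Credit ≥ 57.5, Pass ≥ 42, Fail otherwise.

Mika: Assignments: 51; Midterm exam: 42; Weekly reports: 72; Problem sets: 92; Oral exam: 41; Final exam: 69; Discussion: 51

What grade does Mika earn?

Midterm exam (42) > Oral exam (41), so Oral exam counts as 42.
Weighted total:
  Assignments 51 × 0.13 = 6.63
  Midterm exam 42 × 0.09 = 3.78
  Weekly reports 72 × 0.1 = 7.2
  Problem sets 92 × 0.17 = 15.64
  Oral exam 42 × 0.32 = 13.44
  Final exam 69 × 0.05 = 3.45
  Discussion 51 × 0.14 = 7.14
Sum = 57.28
57.28 is ≥ 42 and < 57.5 → Pass

Pass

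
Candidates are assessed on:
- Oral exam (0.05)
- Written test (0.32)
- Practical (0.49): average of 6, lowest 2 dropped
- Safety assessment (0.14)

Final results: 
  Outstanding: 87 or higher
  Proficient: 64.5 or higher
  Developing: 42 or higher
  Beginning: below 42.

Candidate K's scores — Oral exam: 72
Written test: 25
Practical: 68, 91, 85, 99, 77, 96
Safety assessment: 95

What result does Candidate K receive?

Practical: drop 68, 77 → average of remaining 4 = 371/4 = 92.75
Weighted total:
  Oral exam 72 × 0.05 = 3.6
  Written test 25 × 0.32 = 8
  Practical 92.75 × 0.49 = 45.4475
  Safety assessment 95 × 0.14 = 13.3
Sum = 70.3475
70.3475 is ≥ 64.5 and < 87 → Proficient

Proficient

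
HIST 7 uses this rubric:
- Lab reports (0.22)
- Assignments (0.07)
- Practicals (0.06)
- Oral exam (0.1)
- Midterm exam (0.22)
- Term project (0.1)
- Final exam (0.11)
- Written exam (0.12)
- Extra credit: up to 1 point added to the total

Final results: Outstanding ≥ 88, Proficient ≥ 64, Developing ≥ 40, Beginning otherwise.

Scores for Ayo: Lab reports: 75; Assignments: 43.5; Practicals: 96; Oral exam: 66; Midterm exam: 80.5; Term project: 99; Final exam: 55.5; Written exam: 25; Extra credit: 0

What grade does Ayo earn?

Weighted total:
  Lab reports 75 × 0.22 = 16.5
  Assignments 43.5 × 0.07 = 3.045
  Practicals 96 × 0.06 = 5.76
  Oral exam 66 × 0.1 = 6.6
  Midterm exam 80.5 × 0.22 = 17.71
  Term project 99 × 0.1 = 9.9
  Final exam 55.5 × 0.11 = 6.105
  Written exam 25 × 0.12 = 3
Sum = 68.62
Extra credit: 68.62 + 0 = 68.62
68.62 is ≥ 64 and < 88 → Proficient

Proficient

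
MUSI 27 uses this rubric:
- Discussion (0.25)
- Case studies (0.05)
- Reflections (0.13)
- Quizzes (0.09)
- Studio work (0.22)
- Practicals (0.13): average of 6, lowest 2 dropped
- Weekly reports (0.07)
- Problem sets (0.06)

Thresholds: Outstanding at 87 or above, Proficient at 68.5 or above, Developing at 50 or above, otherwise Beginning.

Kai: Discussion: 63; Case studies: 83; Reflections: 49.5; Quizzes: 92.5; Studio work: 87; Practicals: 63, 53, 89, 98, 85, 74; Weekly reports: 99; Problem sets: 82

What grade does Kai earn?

Practicals: drop 53, 63 → average of remaining 4 = 346/4 = 86.5
Weighted total:
  Discussion 63 × 0.25 = 15.75
  Case studies 83 × 0.05 = 4.15
  Reflections 49.5 × 0.13 = 6.435
  Quizzes 92.5 × 0.09 = 8.325
  Studio work 87 × 0.22 = 19.14
  Practicals 86.5 × 0.13 = 11.245
  Weekly reports 99 × 0.07 = 6.93
  Problem sets 82 × 0.06 = 4.92
Sum = 76.895
76.895 is ≥ 68.5 and < 87 → Proficient

Proficient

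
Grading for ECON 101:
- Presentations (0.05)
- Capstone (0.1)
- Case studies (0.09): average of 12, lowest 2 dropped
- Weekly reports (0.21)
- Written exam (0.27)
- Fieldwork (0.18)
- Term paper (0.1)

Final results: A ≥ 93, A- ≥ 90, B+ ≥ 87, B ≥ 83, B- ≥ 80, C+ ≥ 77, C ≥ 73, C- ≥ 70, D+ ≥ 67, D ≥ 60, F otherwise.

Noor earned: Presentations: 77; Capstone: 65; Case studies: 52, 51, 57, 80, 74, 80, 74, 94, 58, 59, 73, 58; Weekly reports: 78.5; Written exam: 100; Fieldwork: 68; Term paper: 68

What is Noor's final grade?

Case studies: drop 51, 52 → average of remaining 10 = 707/10 = 70.7
Weighted total:
  Presentations 77 × 0.05 = 3.85
  Capstone 65 × 0.1 = 6.5
  Case studies 70.7 × 0.09 = 6.363
  Weekly reports 78.5 × 0.21 = 16.485
  Written exam 100 × 0.27 = 27
  Fieldwork 68 × 0.18 = 12.24
  Term paper 68 × 0.1 = 6.8
Sum = 79.238
79.238 is ≥ 77 and < 80 → C+

C+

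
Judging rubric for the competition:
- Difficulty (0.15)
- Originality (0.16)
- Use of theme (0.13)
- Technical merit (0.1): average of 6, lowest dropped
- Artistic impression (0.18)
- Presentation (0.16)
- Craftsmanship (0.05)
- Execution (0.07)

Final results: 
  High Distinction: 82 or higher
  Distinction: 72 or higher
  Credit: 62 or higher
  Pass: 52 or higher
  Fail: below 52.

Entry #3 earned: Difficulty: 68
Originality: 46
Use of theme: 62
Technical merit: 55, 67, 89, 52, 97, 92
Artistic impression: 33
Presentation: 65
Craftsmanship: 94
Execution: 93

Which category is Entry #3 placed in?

Technical merit: drop 52 → average of remaining 5 = 400/5 = 80
Weighted total:
  Difficulty 68 × 0.15 = 10.2
  Originality 46 × 0.16 = 7.36
  Use of theme 62 × 0.13 = 8.06
  Technical merit 80 × 0.1 = 8
  Artistic impression 33 × 0.18 = 5.94
  Presentation 65 × 0.16 = 10.4
  Craftsmanship 94 × 0.05 = 4.7
  Execution 93 × 0.07 = 6.51
Sum = 61.17
61.17 is ≥ 52 and < 62 → Pass

Pass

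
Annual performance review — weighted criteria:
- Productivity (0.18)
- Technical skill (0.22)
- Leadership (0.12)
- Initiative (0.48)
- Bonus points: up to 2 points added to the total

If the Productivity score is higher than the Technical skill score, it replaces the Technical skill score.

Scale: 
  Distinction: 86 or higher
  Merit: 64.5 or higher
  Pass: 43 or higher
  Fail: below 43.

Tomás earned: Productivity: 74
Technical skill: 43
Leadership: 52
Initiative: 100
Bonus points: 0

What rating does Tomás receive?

Productivity (74) > Technical skill (43), so Technical skill counts as 74.
Weighted total:
  Productivity 74 × 0.18 = 13.32
  Technical skill 74 × 0.22 = 16.28
  Leadership 52 × 0.12 = 6.24
  Initiative 100 × 0.48 = 48
Sum = 83.84
Bonus points: 83.84 + 0 = 83.84
83.84 is ≥ 64.5 and < 86 → Merit

Merit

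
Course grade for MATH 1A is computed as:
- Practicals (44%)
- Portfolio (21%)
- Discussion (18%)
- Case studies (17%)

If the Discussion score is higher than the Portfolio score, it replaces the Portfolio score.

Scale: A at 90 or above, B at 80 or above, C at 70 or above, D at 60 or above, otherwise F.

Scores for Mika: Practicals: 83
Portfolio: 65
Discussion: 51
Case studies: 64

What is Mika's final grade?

C

Discussion (51) ≤ Portfolio (65), so Portfolio stays at 65.
Weighted total:
  Practicals 83 × 0.44 = 36.52
  Portfolio 65 × 0.21 = 13.65
  Discussion 51 × 0.18 = 9.18
  Case studies 64 × 0.17 = 10.88
Sum = 70.23
70.23 is ≥ 70 and < 80 → C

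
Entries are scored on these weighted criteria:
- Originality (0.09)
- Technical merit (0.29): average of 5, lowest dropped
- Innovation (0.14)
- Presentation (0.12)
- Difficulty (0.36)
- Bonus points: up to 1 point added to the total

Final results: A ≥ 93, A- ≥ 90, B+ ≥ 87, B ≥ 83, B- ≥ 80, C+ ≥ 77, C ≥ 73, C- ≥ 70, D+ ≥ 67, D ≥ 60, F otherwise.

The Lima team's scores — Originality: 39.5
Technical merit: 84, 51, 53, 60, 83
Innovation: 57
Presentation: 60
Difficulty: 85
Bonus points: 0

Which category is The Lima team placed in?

D+

Technical merit: drop 51 → average of remaining 4 = 280/4 = 70
Weighted total:
  Originality 39.5 × 0.09 = 3.555
  Technical merit 70 × 0.29 = 20.3
  Innovation 57 × 0.14 = 7.98
  Presentation 60 × 0.12 = 7.2
  Difficulty 85 × 0.36 = 30.6
Sum = 69.635
Bonus points: 69.635 + 0 = 69.635
69.635 is ≥ 67 and < 70 → D+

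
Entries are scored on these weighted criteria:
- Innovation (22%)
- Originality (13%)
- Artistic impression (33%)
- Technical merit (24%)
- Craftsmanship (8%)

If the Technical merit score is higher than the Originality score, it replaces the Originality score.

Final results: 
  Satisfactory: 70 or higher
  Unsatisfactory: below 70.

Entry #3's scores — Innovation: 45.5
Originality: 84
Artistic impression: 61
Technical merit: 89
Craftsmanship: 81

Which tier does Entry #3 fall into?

Technical merit (89) > Originality (84), so Originality counts as 89.
Weighted total:
  Innovation 45.5 × 0.22 = 10.01
  Originality 89 × 0.13 = 11.57
  Artistic impression 61 × 0.33 = 20.13
  Technical merit 89 × 0.24 = 21.36
  Craftsmanship 81 × 0.08 = 6.48
Sum = 69.55
69.55 < 70 → Unsatisfactory

Unsatisfactory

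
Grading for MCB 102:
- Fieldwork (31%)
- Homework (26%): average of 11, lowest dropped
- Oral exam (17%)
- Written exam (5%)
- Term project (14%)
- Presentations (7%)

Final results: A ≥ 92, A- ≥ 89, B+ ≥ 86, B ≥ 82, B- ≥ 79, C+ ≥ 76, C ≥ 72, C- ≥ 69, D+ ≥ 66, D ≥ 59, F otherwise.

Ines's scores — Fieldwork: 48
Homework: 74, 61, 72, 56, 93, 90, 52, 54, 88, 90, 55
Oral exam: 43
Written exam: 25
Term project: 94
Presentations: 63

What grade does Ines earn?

Homework: drop 52 → average of remaining 10 = 733/10 = 73.3
Weighted total:
  Fieldwork 48 × 0.31 = 14.88
  Homework 73.3 × 0.26 = 19.058
  Oral exam 43 × 0.17 = 7.31
  Written exam 25 × 0.05 = 1.25
  Term project 94 × 0.14 = 13.16
  Presentations 63 × 0.07 = 4.41
Sum = 60.068
60.068 is ≥ 59 and < 66 → D

D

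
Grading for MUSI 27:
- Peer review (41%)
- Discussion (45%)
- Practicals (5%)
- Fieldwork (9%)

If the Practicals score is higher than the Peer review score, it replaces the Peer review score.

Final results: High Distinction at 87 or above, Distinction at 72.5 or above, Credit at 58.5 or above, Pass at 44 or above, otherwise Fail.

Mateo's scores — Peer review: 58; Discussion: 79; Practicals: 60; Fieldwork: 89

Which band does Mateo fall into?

Practicals (60) > Peer review (58), so Peer review counts as 60.
Weighted total:
  Peer review 60 × 0.41 = 24.6
  Discussion 79 × 0.45 = 35.55
  Practicals 60 × 0.05 = 3
  Fieldwork 89 × 0.09 = 8.01
Sum = 71.16
71.16 is ≥ 58.5 and < 72.5 → Credit

Credit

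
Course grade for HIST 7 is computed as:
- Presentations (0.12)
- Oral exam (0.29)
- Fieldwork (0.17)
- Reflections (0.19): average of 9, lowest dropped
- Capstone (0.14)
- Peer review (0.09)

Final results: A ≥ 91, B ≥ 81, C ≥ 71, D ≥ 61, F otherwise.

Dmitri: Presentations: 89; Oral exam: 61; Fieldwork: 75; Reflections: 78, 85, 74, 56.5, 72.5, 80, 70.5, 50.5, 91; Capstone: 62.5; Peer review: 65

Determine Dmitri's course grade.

Reflections: drop 50.5 → average of remaining 8 = 607.5/8 = 75.9375
Weighted total:
  Presentations 89 × 0.12 = 10.68
  Oral exam 61 × 0.29 = 17.69
  Fieldwork 75 × 0.17 = 12.75
  Reflections 75.9375 × 0.19 = 14.428125
  Capstone 62.5 × 0.14 = 8.75
  Peer review 65 × 0.09 = 5.85
Sum = 70.148125
70.148125 is ≥ 61 and < 71 → D

D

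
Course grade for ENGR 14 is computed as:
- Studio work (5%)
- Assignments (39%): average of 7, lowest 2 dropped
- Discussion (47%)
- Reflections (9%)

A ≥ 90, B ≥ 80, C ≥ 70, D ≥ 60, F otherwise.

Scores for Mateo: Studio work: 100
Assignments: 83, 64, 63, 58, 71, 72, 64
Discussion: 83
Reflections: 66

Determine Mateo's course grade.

Assignments: drop 58, 63 → average of remaining 5 = 354/5 = 70.8
Weighted total:
  Studio work 100 × 0.05 = 5
  Assignments 70.8 × 0.39 = 27.612
  Discussion 83 × 0.47 = 39.01
  Reflections 66 × 0.09 = 5.94
Sum = 77.562
77.562 is ≥ 70 and < 80 → C

C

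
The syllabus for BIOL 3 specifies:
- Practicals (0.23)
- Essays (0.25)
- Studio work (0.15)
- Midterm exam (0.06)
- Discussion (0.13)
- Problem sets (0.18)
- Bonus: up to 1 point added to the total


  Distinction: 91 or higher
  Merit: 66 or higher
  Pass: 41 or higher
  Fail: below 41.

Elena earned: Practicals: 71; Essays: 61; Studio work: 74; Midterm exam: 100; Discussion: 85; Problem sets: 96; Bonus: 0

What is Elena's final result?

Merit

Weighted total:
  Practicals 71 × 0.23 = 16.33
  Essays 61 × 0.25 = 15.25
  Studio work 74 × 0.15 = 11.1
  Midterm exam 100 × 0.06 = 6
  Discussion 85 × 0.13 = 11.05
  Problem sets 96 × 0.18 = 17.28
Sum = 77.01
Bonus: 77.01 + 0 = 77.01
77.01 is ≥ 66 and < 91 → Merit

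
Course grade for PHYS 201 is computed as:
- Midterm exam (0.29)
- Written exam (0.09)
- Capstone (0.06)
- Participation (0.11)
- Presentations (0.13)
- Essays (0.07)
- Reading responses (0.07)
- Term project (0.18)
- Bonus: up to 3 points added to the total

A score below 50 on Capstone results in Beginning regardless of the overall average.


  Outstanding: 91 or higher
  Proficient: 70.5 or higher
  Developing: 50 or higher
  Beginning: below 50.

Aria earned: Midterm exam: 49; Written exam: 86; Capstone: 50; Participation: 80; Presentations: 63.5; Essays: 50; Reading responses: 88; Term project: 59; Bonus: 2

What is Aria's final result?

Developing

Capstone score 50 ≥ 50: minimum met.
Weighted total:
  Midterm exam 49 × 0.29 = 14.21
  Written exam 86 × 0.09 = 7.74
  Capstone 50 × 0.06 = 3
  Participation 80 × 0.11 = 8.8
  Presentations 63.5 × 0.13 = 8.255
  Essays 50 × 0.07 = 3.5
  Reading responses 88 × 0.07 = 6.16
  Term project 59 × 0.18 = 10.62
Sum = 62.285
Bonus: 62.285 + 2 = 64.285
64.285 is ≥ 50 and < 70.5 → Developing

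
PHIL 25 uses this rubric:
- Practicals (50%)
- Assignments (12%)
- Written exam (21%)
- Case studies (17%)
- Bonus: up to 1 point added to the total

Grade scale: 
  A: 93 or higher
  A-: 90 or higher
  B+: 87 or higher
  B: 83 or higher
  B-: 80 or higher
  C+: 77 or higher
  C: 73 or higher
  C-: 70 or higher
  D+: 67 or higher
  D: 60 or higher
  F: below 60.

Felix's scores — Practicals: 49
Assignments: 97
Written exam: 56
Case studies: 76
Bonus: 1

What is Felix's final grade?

Weighted total:
  Practicals 49 × 0.5 = 24.5
  Assignments 97 × 0.12 = 11.64
  Written exam 56 × 0.21 = 11.76
  Case studies 76 × 0.17 = 12.92
Sum = 60.82
Bonus: 60.82 + 1 = 61.82
61.82 is ≥ 60 and < 67 → D

D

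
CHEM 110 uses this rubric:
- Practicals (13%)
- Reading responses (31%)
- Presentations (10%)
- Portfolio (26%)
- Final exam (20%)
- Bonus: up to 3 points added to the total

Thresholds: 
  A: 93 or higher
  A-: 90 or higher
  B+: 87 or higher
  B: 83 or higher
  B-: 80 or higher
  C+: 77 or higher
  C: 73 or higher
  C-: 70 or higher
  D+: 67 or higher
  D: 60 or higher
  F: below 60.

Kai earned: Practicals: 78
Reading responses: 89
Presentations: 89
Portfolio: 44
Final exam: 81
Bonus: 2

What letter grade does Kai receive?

C

Weighted total:
  Practicals 78 × 0.13 = 10.14
  Reading responses 89 × 0.31 = 27.59
  Presentations 89 × 0.1 = 8.9
  Portfolio 44 × 0.26 = 11.44
  Final exam 81 × 0.2 = 16.2
Sum = 74.27
Bonus: 74.27 + 2 = 76.27
76.27 is ≥ 73 and < 77 → C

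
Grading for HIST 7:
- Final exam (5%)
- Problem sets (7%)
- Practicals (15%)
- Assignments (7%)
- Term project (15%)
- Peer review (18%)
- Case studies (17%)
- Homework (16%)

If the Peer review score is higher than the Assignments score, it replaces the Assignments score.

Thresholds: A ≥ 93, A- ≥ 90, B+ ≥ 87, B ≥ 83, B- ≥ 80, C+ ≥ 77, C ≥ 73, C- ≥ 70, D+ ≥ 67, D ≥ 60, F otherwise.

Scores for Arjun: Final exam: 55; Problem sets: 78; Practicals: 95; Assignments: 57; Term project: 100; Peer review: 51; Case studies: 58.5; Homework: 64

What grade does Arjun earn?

Peer review (51) ≤ Assignments (57), so Assignments stays at 57.
Weighted total:
  Final exam 55 × 0.05 = 2.75
  Problem sets 78 × 0.07 = 5.46
  Practicals 95 × 0.15 = 14.25
  Assignments 57 × 0.07 = 3.99
  Term project 100 × 0.15 = 15
  Peer review 51 × 0.18 = 9.18
  Case studies 58.5 × 0.17 = 9.945
  Homework 64 × 0.16 = 10.24
Sum = 70.815
70.815 is ≥ 70 and < 73 → C-

C-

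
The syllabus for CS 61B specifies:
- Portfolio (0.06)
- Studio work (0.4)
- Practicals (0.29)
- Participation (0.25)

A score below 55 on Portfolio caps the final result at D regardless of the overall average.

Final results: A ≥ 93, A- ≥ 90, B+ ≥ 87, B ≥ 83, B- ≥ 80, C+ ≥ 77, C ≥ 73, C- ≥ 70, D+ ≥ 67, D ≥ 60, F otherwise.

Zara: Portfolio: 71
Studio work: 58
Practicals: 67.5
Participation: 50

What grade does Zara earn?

Portfolio score 71 ≥ 55: minimum met.
Weighted total:
  Portfolio 71 × 0.06 = 4.26
  Studio work 58 × 0.4 = 23.2
  Practicals 67.5 × 0.29 = 19.575
  Participation 50 × 0.25 = 12.5
Sum = 59.535
59.535 < 60 → F

F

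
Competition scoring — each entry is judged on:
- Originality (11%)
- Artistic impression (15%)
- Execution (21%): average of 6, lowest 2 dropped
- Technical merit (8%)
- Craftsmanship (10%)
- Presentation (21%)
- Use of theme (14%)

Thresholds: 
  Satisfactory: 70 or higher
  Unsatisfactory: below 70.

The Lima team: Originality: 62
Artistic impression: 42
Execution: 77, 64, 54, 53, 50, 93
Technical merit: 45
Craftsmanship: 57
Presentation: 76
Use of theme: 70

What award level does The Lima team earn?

Unsatisfactory

Execution: drop 50, 53 → average of remaining 4 = 288/4 = 72
Weighted total:
  Originality 62 × 0.11 = 6.82
  Artistic impression 42 × 0.15 = 6.3
  Execution 72 × 0.21 = 15.12
  Technical merit 45 × 0.08 = 3.6
  Craftsmanship 57 × 0.1 = 5.7
  Presentation 76 × 0.21 = 15.96
  Use of theme 70 × 0.14 = 9.8
Sum = 63.3
63.3 < 70 → Unsatisfactory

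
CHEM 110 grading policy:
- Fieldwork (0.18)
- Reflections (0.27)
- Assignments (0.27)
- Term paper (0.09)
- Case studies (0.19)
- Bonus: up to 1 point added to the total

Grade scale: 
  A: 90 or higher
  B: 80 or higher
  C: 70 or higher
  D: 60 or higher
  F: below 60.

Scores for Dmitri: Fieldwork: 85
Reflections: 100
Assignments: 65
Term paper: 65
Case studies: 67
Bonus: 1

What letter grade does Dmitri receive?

Weighted total:
  Fieldwork 85 × 0.18 = 15.3
  Reflections 100 × 0.27 = 27
  Assignments 65 × 0.27 = 17.55
  Term paper 65 × 0.09 = 5.85
  Case studies 67 × 0.19 = 12.73
Sum = 78.43
Bonus: 78.43 + 1 = 79.43
79.43 is ≥ 70 and < 80 → C

C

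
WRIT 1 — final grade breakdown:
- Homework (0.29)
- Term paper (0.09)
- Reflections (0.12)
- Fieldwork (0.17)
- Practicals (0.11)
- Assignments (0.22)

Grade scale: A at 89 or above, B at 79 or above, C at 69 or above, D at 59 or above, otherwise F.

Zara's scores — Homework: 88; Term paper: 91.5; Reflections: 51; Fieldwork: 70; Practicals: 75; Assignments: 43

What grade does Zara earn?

Weighted total:
  Homework 88 × 0.29 = 25.52
  Term paper 91.5 × 0.09 = 8.235
  Reflections 51 × 0.12 = 6.12
  Fieldwork 70 × 0.17 = 11.9
  Practicals 75 × 0.11 = 8.25
  Assignments 43 × 0.22 = 9.46
Sum = 69.485
69.485 is ≥ 69 and < 79 → C

C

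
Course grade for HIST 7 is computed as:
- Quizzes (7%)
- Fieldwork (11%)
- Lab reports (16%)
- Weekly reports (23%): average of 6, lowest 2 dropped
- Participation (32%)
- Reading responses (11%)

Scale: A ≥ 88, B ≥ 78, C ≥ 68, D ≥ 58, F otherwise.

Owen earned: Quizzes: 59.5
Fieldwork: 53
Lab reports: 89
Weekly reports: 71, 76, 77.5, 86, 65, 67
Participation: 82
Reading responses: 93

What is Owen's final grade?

B

Weekly reports: drop 65, 67 → average of remaining 4 = 310.5/4 = 77.625
Weighted total:
  Quizzes 59.5 × 0.07 = 4.165
  Fieldwork 53 × 0.11 = 5.83
  Lab reports 89 × 0.16 = 14.24
  Weekly reports 77.625 × 0.23 = 17.85375
  Participation 82 × 0.32 = 26.24
  Reading responses 93 × 0.11 = 10.23
Sum = 78.55875
78.55875 is ≥ 78 and < 88 → B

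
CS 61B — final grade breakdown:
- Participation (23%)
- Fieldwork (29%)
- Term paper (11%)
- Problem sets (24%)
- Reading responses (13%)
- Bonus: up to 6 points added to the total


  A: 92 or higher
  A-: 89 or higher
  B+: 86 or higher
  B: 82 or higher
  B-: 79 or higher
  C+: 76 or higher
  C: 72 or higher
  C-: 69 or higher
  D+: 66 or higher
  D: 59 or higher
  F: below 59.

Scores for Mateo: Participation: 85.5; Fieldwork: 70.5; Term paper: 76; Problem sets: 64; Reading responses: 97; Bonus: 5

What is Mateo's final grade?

Weighted total:
  Participation 85.5 × 0.23 = 19.665
  Fieldwork 70.5 × 0.29 = 20.445
  Term paper 76 × 0.11 = 8.36
  Problem sets 64 × 0.24 = 15.36
  Reading responses 97 × 0.13 = 12.61
Sum = 76.44
Bonus: 76.44 + 5 = 81.44
81.44 is ≥ 79 and < 82 → B-

B-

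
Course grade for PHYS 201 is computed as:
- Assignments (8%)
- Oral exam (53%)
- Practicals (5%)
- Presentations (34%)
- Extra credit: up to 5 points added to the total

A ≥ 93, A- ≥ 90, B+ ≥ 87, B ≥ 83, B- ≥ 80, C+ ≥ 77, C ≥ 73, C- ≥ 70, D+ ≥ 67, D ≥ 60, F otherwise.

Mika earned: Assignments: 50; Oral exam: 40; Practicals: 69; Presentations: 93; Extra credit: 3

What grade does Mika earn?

D

Weighted total:
  Assignments 50 × 0.08 = 4
  Oral exam 40 × 0.53 = 21.2
  Practicals 69 × 0.05 = 3.45
  Presentations 93 × 0.34 = 31.62
Sum = 60.27
Extra credit: 60.27 + 3 = 63.27
63.27 is ≥ 60 and < 67 → D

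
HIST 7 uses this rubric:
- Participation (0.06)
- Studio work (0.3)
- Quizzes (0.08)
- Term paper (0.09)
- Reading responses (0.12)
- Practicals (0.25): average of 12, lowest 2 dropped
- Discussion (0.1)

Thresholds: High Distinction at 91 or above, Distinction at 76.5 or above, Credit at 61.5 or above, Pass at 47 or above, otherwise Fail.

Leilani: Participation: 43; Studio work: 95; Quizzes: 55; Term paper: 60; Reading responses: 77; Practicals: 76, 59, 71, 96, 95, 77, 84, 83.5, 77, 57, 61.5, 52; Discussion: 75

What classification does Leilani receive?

Distinction

Practicals: drop 52, 57 → average of remaining 10 = 780/10 = 78
Weighted total:
  Participation 43 × 0.06 = 2.58
  Studio work 95 × 0.3 = 28.5
  Quizzes 55 × 0.08 = 4.4
  Term paper 60 × 0.09 = 5.4
  Reading responses 77 × 0.12 = 9.24
  Practicals 78 × 0.25 = 19.5
  Discussion 75 × 0.1 = 7.5
Sum = 77.12
77.12 is ≥ 76.5 and < 91 → Distinction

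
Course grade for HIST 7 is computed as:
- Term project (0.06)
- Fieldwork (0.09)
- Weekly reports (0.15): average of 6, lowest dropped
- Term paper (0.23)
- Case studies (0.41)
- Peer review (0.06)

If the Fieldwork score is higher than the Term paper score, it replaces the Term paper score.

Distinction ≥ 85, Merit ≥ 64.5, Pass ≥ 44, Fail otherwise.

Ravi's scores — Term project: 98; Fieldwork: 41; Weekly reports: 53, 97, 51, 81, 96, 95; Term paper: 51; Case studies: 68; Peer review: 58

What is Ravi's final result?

Merit

Weekly reports: drop 51 → average of remaining 5 = 422/5 = 84.4
Fieldwork (41) ≤ Term paper (51), so Term paper stays at 51.
Weighted total:
  Term project 98 × 0.06 = 5.88
  Fieldwork 41 × 0.09 = 3.69
  Weekly reports 84.4 × 0.15 = 12.66
  Term paper 51 × 0.23 = 11.73
  Case studies 68 × 0.41 = 27.88
  Peer review 58 × 0.06 = 3.48
Sum = 65.32
65.32 is ≥ 64.5 and < 85 → Merit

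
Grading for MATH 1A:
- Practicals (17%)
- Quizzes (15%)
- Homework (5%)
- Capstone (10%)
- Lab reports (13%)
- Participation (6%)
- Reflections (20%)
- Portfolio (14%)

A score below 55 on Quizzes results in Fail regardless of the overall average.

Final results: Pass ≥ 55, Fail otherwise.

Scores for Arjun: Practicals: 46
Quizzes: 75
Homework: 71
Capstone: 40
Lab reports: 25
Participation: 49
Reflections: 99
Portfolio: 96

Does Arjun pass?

Quizzes score 75 ≥ 55: minimum met.
Weighted total:
  Practicals 46 × 0.17 = 7.82
  Quizzes 75 × 0.15 = 11.25
  Homework 71 × 0.05 = 3.55
  Capstone 40 × 0.1 = 4
  Lab reports 25 × 0.13 = 3.25
  Participation 49 × 0.06 = 2.94
  Reflections 99 × 0.2 = 19.8
  Portfolio 96 × 0.14 = 13.44
Sum = 66.05
66.05 ≥ 55 → Pass

Pass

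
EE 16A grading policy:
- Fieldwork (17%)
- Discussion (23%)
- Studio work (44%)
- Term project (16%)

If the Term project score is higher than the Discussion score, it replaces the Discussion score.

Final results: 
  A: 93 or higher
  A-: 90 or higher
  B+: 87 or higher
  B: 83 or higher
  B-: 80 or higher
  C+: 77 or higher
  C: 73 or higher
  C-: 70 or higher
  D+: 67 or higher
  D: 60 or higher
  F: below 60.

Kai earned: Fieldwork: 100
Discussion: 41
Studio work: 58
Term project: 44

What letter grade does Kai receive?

Term project (44) > Discussion (41), so Discussion counts as 44.
Weighted total:
  Fieldwork 100 × 0.17 = 17
  Discussion 44 × 0.23 = 10.12
  Studio work 58 × 0.44 = 25.52
  Term project 44 × 0.16 = 7.04
Sum = 59.68
59.68 < 60 → F

F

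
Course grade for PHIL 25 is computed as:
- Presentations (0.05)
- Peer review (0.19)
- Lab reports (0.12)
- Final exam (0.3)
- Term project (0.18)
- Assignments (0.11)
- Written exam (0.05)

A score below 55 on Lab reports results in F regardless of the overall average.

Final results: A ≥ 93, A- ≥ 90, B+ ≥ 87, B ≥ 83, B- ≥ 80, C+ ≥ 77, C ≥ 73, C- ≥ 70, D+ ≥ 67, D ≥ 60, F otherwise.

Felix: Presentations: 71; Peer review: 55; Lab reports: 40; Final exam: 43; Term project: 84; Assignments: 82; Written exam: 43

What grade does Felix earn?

F

Lab reports score 40 < 55: minimum not met.
Weighted total:
  Presentations 71 × 0.05 = 3.55
  Peer review 55 × 0.19 = 10.45
  Lab reports 40 × 0.12 = 4.8
  Final exam 43 × 0.3 = 12.9
  Term project 84 × 0.18 = 15.12
  Assignments 82 × 0.11 = 9.02
  Written exam 43 × 0.05 = 2.15
Sum = 57.99
Because the Lab reports minimum was not met, the result is F.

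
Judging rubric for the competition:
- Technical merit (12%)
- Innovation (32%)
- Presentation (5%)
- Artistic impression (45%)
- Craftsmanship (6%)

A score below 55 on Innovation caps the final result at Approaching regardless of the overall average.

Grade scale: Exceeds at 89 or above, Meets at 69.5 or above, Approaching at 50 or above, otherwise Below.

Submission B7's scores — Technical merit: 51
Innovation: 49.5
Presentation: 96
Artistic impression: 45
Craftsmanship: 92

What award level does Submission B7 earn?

Innovation score 49.5 < 55: minimum not met.
Weighted total:
  Technical merit 51 × 0.12 = 6.12
  Innovation 49.5 × 0.32 = 15.84
  Presentation 96 × 0.05 = 4.8
  Artistic impression 45 × 0.45 = 20.25
  Craftsmanship 92 × 0.06 = 5.52
Sum = 52.53
52.53 would be Approaching; cap at Approaching applies → Approaching.

Approaching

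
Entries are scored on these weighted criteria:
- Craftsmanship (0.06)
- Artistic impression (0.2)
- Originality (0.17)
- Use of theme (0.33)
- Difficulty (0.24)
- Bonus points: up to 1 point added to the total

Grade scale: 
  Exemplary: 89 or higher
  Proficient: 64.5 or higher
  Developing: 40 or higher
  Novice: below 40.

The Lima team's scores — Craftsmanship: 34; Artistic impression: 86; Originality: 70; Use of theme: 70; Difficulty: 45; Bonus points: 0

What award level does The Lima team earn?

Proficient

Weighted total:
  Craftsmanship 34 × 0.06 = 2.04
  Artistic impression 86 × 0.2 = 17.2
  Originality 70 × 0.17 = 11.9
  Use of theme 70 × 0.33 = 23.1
  Difficulty 45 × 0.24 = 10.8
Sum = 65.04
Bonus points: 65.04 + 0 = 65.04
65.04 is ≥ 64.5 and < 89 → Proficient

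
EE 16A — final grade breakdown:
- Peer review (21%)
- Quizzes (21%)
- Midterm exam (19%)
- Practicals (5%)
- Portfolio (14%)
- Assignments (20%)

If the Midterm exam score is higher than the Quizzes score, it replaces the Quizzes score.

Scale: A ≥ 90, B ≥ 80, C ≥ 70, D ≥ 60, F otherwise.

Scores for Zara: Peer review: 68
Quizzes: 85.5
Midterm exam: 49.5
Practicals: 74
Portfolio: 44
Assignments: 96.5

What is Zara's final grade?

Midterm exam (49.5) ≤ Quizzes (85.5), so Quizzes stays at 85.5.
Weighted total:
  Peer review 68 × 0.21 = 14.28
  Quizzes 85.5 × 0.21 = 17.955
  Midterm exam 49.5 × 0.19 = 9.405
  Practicals 74 × 0.05 = 3.7
  Portfolio 44 × 0.14 = 6.16
  Assignments 96.5 × 0.2 = 19.3
Sum = 70.8
70.8 is ≥ 70 and < 80 → C

C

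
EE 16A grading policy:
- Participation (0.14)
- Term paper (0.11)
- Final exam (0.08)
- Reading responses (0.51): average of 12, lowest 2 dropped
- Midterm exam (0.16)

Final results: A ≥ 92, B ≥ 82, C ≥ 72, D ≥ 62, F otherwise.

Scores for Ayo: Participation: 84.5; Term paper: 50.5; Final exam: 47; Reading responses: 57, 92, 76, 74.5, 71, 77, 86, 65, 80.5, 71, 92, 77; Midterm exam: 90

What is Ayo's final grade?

Reading responses: drop 57, 65 → average of remaining 10 = 797/10 = 79.7
Weighted total:
  Participation 84.5 × 0.14 = 11.83
  Term paper 50.5 × 0.11 = 5.555
  Final exam 47 × 0.08 = 3.76
  Reading responses 79.7 × 0.51 = 40.647
  Midterm exam 90 × 0.16 = 14.4
Sum = 76.192
76.192 is ≥ 72 and < 82 → C

C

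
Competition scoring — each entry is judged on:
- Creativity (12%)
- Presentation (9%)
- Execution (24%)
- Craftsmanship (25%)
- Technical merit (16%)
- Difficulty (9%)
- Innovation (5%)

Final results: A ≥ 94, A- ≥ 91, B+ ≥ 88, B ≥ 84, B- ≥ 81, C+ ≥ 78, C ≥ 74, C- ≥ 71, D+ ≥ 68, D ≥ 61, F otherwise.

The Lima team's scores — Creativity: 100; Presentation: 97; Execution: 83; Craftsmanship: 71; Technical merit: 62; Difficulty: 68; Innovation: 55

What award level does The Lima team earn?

Weighted total:
  Creativity 100 × 0.12 = 12
  Presentation 97 × 0.09 = 8.73
  Execution 83 × 0.24 = 19.92
  Craftsmanship 71 × 0.25 = 17.75
  Technical merit 62 × 0.16 = 9.92
  Difficulty 68 × 0.09 = 6.12
  Innovation 55 × 0.05 = 2.75
Sum = 77.19
77.19 is ≥ 74 and < 78 → C

C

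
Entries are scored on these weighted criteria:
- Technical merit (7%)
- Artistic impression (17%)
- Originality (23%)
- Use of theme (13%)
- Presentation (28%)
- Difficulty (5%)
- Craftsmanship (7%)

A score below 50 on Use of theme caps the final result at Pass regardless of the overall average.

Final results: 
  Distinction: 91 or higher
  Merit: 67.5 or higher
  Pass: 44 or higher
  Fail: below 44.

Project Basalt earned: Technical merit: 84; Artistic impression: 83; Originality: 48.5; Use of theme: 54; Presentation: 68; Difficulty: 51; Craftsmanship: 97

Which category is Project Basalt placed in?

Use of theme score 54 ≥ 50: minimum met.
Weighted total:
  Technical merit 84 × 0.07 = 5.88
  Artistic impression 83 × 0.17 = 14.11
  Originality 48.5 × 0.23 = 11.155
  Use of theme 54 × 0.13 = 7.02
  Presentation 68 × 0.28 = 19.04
  Difficulty 51 × 0.05 = 2.55
  Craftsmanship 97 × 0.07 = 6.79
Sum = 66.545
66.545 is ≥ 44 and < 67.5 → Pass

Pass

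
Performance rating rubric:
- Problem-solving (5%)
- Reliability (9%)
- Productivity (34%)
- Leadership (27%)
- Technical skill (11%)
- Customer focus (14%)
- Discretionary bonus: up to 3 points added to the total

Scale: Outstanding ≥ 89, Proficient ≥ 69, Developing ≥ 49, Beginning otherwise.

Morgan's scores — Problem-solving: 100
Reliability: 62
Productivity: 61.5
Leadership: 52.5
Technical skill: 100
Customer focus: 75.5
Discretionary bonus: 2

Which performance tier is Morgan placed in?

Proficient

Weighted total:
  Problem-solving 100 × 0.05 = 5
  Reliability 62 × 0.09 = 5.58
  Productivity 61.5 × 0.34 = 20.91
  Leadership 52.5 × 0.27 = 14.175
  Technical skill 100 × 0.11 = 11
  Customer focus 75.5 × 0.14 = 10.57
Sum = 67.235
Discretionary bonus: 67.235 + 2 = 69.235
69.235 is ≥ 69 and < 89 → Proficient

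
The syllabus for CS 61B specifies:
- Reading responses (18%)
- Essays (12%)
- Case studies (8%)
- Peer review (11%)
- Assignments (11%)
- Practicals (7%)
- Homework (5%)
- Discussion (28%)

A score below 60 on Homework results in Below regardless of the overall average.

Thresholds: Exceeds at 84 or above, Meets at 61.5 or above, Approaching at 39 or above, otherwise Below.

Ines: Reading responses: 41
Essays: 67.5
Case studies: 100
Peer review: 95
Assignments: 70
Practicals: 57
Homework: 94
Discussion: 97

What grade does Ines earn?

Meets

Homework score 94 ≥ 60: minimum met.
Weighted total:
  Reading responses 41 × 0.18 = 7.38
  Essays 67.5 × 0.12 = 8.1
  Case studies 100 × 0.08 = 8
  Peer review 95 × 0.11 = 10.45
  Assignments 70 × 0.11 = 7.7
  Practicals 57 × 0.07 = 3.99
  Homework 94 × 0.05 = 4.7
  Discussion 97 × 0.28 = 27.16
Sum = 77.48
77.48 is ≥ 61.5 and < 84 → Meets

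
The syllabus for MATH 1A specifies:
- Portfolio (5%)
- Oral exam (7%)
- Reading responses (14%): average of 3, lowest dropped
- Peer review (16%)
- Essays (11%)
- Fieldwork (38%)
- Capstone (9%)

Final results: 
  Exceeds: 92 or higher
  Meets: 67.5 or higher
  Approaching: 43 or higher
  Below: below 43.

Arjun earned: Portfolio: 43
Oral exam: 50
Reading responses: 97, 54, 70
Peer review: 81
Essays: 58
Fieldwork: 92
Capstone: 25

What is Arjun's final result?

Reading responses: drop 54 → average of remaining 2 = 167/2 = 83.5
Weighted total:
  Portfolio 43 × 0.05 = 2.15
  Oral exam 50 × 0.07 = 3.5
  Reading responses 83.5 × 0.14 = 11.69
  Peer review 81 × 0.16 = 12.96
  Essays 58 × 0.11 = 6.38
  Fieldwork 92 × 0.38 = 34.96
  Capstone 25 × 0.09 = 2.25
Sum = 73.89
73.89 is ≥ 67.5 and < 92 → Meets

Meets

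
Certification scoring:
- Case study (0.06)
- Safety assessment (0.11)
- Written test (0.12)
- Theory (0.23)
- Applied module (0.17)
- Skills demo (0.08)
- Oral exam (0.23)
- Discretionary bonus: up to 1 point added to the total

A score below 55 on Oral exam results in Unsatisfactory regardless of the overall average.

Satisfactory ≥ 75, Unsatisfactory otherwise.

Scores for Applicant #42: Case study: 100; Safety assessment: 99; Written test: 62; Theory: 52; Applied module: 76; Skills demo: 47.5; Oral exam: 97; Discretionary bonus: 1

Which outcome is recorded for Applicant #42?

Oral exam score 97 ≥ 55: minimum met.
Weighted total:
  Case study 100 × 0.06 = 6
  Safety assessment 99 × 0.11 = 10.89
  Written test 62 × 0.12 = 7.44
  Theory 52 × 0.23 = 11.96
  Applied module 76 × 0.17 = 12.92
  Skills demo 47.5 × 0.08 = 3.8
  Oral exam 97 × 0.23 = 22.31
Sum = 75.32
Discretionary bonus: 75.32 + 1 = 76.32
76.32 ≥ 75 → Satisfactory

Satisfactory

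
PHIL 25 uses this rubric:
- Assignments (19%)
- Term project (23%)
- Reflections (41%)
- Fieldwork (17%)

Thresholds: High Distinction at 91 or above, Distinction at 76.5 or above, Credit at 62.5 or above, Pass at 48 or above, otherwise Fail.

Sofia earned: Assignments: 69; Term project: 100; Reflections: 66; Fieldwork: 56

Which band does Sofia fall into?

Weighted total:
  Assignments 69 × 0.19 = 13.11
  Term project 100 × 0.23 = 23
  Reflections 66 × 0.41 = 27.06
  Fieldwork 56 × 0.17 = 9.52
Sum = 72.69
72.69 is ≥ 62.5 and < 76.5 → Credit

Credit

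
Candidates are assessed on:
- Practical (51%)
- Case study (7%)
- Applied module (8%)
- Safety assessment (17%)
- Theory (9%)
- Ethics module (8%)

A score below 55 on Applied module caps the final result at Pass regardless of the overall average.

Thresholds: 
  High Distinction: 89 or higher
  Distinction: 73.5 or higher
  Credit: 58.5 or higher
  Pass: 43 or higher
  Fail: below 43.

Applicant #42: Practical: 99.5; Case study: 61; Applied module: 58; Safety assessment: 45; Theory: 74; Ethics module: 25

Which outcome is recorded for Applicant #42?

Applied module score 58 ≥ 55: minimum met.
Weighted total:
  Practical 99.5 × 0.51 = 50.745
  Case study 61 × 0.07 = 4.27
  Applied module 58 × 0.08 = 4.64
  Safety assessment 45 × 0.17 = 7.65
  Theory 74 × 0.09 = 6.66
  Ethics module 25 × 0.08 = 2
Sum = 75.965
75.965 is ≥ 73.5 and < 89 → Distinction

Distinction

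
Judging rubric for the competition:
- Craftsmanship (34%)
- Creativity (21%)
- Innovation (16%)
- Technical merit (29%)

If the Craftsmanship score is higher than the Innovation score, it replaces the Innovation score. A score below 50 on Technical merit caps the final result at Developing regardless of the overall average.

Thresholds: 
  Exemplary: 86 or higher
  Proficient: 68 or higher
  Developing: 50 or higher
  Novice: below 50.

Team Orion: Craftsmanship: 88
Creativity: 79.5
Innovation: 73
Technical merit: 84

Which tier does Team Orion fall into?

Proficient

Craftsmanship (88) > Innovation (73), so Innovation counts as 88.
Technical merit score 84 ≥ 50: minimum met.
Weighted total:
  Craftsmanship 88 × 0.34 = 29.92
  Creativity 79.5 × 0.21 = 16.695
  Innovation 88 × 0.16 = 14.08
  Technical merit 84 × 0.29 = 24.36
Sum = 85.055
85.055 is ≥ 68 and < 86 → Proficient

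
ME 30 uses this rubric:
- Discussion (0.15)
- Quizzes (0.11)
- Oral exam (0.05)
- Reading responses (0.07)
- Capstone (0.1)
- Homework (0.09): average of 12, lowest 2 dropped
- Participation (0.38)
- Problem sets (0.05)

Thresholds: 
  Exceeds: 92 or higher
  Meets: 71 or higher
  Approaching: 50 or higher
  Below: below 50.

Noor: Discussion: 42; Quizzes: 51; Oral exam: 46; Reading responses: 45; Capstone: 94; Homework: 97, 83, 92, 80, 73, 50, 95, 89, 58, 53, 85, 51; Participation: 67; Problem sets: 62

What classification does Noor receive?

Approaching

Homework: drop 50, 51 → average of remaining 10 = 805/10 = 80.5
Weighted total:
  Discussion 42 × 0.15 = 6.3
  Quizzes 51 × 0.11 = 5.61
  Oral exam 46 × 0.05 = 2.3
  Reading responses 45 × 0.07 = 3.15
  Capstone 94 × 0.1 = 9.4
  Homework 80.5 × 0.09 = 7.245
  Participation 67 × 0.38 = 25.46
  Problem sets 62 × 0.05 = 3.1
Sum = 62.565
62.565 is ≥ 50 and < 71 → Approaching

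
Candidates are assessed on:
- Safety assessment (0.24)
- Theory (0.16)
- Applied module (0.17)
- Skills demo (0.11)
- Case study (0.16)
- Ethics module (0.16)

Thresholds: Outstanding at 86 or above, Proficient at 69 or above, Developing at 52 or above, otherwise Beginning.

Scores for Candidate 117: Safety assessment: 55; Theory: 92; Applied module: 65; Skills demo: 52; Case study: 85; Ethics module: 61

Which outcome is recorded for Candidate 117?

Weighted total:
  Safety assessment 55 × 0.24 = 13.2
  Theory 92 × 0.16 = 14.72
  Applied module 65 × 0.17 = 11.05
  Skills demo 52 × 0.11 = 5.72
  Case study 85 × 0.16 = 13.6
  Ethics module 61 × 0.16 = 9.76
Sum = 68.05
68.05 is ≥ 52 and < 69 → Developing

Developing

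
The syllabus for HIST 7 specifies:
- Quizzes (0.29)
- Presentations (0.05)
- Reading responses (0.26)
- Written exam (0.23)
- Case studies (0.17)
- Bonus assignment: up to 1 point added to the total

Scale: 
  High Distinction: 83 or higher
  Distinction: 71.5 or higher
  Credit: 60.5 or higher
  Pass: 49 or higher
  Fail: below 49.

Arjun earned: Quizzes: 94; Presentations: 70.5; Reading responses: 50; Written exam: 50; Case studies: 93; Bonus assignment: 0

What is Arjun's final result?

Credit

Weighted total:
  Quizzes 94 × 0.29 = 27.26
  Presentations 70.5 × 0.05 = 3.525
  Reading responses 50 × 0.26 = 13
  Written exam 50 × 0.23 = 11.5
  Case studies 93 × 0.17 = 15.81
Sum = 71.095
Bonus assignment: 71.095 + 0 = 71.095
71.095 is ≥ 60.5 and < 71.5 → Credit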